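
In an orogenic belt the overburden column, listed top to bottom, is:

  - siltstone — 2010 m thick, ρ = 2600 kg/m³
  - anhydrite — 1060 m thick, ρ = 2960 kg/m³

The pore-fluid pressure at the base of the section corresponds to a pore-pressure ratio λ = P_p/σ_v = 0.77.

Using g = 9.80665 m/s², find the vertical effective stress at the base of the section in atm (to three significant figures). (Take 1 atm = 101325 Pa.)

186 atm

Overburden (lithostatic) stress σ_v:
siltstone: 2600 kg/m³ × 9.80665 m/s² × 2010 m = 5.125×10^7 Pa = 51.25 MPa
anhydrite: 2960 kg/m³ × 9.80665 m/s² × 1060 m = 3.077×10^7 Pa = 30.77 MPa
Total = 51.25 + 30.77 = 82.019 MPa
Pore pressure P_p = λ·σ_v = 0.77 × 82.02 MPa = 63.15 MPa
Effective stress σ' = σ_v − P_p = 82.02 − 63.15 = 18.864 MPa = 186.18 atm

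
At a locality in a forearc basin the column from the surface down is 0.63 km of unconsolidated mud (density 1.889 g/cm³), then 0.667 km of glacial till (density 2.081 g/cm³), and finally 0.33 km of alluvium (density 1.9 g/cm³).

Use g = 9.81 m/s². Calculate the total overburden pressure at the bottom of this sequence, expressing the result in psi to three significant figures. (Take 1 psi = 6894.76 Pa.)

4560 psi

unconsolidated mud: 1889 kg/m³ × 9.81 m/s² × 630 m = 1.167×10^7 Pa = 1693 psi
glacial till: 2081 kg/m³ × 9.81 m/s² × 667 m = 1.362×10^7 Pa = 1975 psi
alluvium: 1900 kg/m³ × 9.81 m/s² × 330 m = 6.151×10^6 Pa = 892.1 psi
Total = 1693 + 1975 + 892.1 = 4560.3 psi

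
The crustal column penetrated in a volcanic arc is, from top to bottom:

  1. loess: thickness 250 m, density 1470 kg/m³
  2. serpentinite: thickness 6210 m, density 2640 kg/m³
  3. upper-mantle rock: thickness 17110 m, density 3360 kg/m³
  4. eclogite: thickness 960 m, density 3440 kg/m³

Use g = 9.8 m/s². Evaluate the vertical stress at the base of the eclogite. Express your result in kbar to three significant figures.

7.60 kbar

loess: 1470 kg/m³ × 9.8 m/s² × 250 m = 3.602×10^6 Pa = 0.03602 kbar
serpentinite: 2640 kg/m³ × 9.8 m/s² × 6210 m = 1.607×10^8 Pa = 1.607 kbar
upper-mantle rock: 3360 kg/m³ × 9.8 m/s² × 17110 m = 5.634×10^8 Pa = 5.634 kbar
eclogite: 3440 kg/m³ × 9.8 m/s² × 960 m = 3.236×10^7 Pa = 0.3236 kbar
Total = 0.03602 + 1.607 + 5.634 + 0.3236 = 7.6003 kbar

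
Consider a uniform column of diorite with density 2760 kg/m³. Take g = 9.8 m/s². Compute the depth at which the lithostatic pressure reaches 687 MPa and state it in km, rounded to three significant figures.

h = P/(ρg) = 687 MPa / (2760 kg/m³ × 9.8 m/s²) = 6.870×10^8 Pa / 27048 Pa/m = 25399 m
= 25.399 km

25.4 km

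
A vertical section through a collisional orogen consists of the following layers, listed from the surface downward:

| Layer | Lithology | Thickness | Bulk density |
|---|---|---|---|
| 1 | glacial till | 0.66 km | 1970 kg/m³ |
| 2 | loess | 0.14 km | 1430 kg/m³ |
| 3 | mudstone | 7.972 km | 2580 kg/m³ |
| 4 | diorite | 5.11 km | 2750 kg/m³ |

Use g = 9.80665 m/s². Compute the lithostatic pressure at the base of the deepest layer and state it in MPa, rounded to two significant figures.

glacial till: 1970 kg/m³ × 9.80665 m/s² × 660 m = 1.275×10^7 Pa = 12.75 MPa
loess: 1430 kg/m³ × 9.80665 m/s² × 140 m = 1.963×10^6 Pa = 1.963 MPa
mudstone: 2580 kg/m³ × 9.80665 m/s² × 7972 m = 2.017×10^8 Pa = 201.7 MPa
diorite: 2750 kg/m³ × 9.80665 m/s² × 5110 m = 1.378×10^8 Pa = 137.8 MPa
Total = 12.75 + 1.963 + 201.7 + 137.8 = 354.22 MPa

350 MPa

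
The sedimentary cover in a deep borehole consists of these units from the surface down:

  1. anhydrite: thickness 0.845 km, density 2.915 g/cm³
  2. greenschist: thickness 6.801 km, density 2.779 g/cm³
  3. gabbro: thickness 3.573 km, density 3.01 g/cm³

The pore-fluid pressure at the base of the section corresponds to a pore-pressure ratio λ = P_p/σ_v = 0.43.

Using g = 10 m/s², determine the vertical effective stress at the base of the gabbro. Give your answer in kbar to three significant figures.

1.83 kbar

Overburden (lithostatic) stress σ_v:
anhydrite: 2915 kg/m³ × 10 m/s² × 845 m = 2.463×10^7 Pa = 24.63 MPa
greenschist: 2779 kg/m³ × 10 m/s² × 6801 m = 1.890×10^8 Pa = 189.0 MPa
gabbro: 3010 kg/m³ × 10 m/s² × 3573 m = 1.075×10^8 Pa = 107.5 MPa
Total = 24.63 + 189.0 + 107.5 = 321.18 MPa
Pore pressure P_p = λ·σ_v = 0.43 × 321.2 MPa = 138.1 MPa
Effective stress σ' = σ_v − P_p = 321.2 − 138.1 = 183.07 MPa = 1.8307 kbar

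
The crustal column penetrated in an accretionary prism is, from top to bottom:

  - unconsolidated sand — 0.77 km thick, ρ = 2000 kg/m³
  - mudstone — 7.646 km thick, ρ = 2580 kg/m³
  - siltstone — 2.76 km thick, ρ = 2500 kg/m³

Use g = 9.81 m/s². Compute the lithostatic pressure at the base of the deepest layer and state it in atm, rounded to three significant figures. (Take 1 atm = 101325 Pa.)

unconsolidated sand: 2000 kg/m³ × 9.81 m/s² × 770 m = 1.511×10^7 Pa = 149.1 atm
mudstone: 2580 kg/m³ × 9.81 m/s² × 7646 m = 1.935×10^8 Pa = 1910 atm
siltstone: 2500 kg/m³ × 9.81 m/s² × 2760 m = 6.769×10^7 Pa = 668.0 atm
Total = 149.1 + 1910 + 668.0 = 2727.0 atm

2730 atm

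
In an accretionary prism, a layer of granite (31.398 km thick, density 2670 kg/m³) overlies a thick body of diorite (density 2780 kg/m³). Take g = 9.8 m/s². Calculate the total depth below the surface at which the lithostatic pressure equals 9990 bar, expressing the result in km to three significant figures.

37.9 km

Pressure at base of upper layers: 2670×9.8×31398 = 8.216×10^8 Pa = 8216 bar
Remaining pressure to be supplied by diorite: 9.990×10^8 − 8.216×10^8 = 1.774×10^8 Pa
Additional depth in diorite = 1.774×10^8 Pa / (2780 kg/m³ × 9.8 m/s²) = 6513.0 m
Total depth = 31398 m + 6513.0 m = 37911 m
= 37.911 km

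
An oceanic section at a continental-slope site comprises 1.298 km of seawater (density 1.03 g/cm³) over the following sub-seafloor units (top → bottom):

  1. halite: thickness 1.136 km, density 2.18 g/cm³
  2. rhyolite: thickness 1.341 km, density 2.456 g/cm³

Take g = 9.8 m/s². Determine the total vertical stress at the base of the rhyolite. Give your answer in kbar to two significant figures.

0.70 kbar

seawater: 1030 kg/m³ × 9.8 m/s² × 1298 m = 1.310×10^7 Pa = 0.1310 kbar
halite: 2180 kg/m³ × 9.8 m/s² × 1136 m = 2.427×10^7 Pa = 0.2427 kbar
rhyolite: 2456 kg/m³ × 9.8 m/s² × 1341 m = 3.228×10^7 Pa = 0.3228 kbar
Total = 0.1310 + 0.2427 + 0.3228 = 0.69648 kbar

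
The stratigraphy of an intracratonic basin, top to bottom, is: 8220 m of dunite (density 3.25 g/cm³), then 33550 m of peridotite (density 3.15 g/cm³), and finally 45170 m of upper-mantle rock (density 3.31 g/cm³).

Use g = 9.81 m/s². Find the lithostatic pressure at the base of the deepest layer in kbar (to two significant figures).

28 kbar

dunite: 3250 kg/m³ × 9.81 m/s² × 8220 m = 2.621×10^8 Pa = 2.621 kbar
peridotite: 3150 kg/m³ × 9.81 m/s² × 33550 m = 1.037×10^9 Pa = 10.37 kbar
upper-mantle rock: 3310 kg/m³ × 9.81 m/s² × 45170 m = 1.467×10^9 Pa = 14.67 kbar
Total = 2.621 + 10.37 + 14.67 = 27.655 kbar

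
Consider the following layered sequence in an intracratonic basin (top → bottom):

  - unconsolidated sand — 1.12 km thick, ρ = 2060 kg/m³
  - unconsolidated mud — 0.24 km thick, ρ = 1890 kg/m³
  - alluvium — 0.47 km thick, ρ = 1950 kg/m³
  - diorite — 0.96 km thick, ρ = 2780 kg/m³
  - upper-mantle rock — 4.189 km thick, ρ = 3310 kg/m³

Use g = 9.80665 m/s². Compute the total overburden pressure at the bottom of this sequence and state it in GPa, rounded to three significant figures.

unconsolidated sand: 2060 kg/m³ × 9.80665 m/s² × 1120 m = 2.263×10^7 Pa = 0.02263 GPa
unconsolidated mud: 1890 kg/m³ × 9.80665 m/s² × 240 m = 4.448×10^6 Pa = 4.448×10^-3 GPa
alluvium: 1950 kg/m³ × 9.80665 m/s² × 470 m = 8.988×10^6 Pa = 8.988×10^-3 GPa
diorite: 2780 kg/m³ × 9.80665 m/s² × 960 m = 2.617×10^7 Pa = 0.02617 GPa
upper-mantle rock: 3310 kg/m³ × 9.80665 m/s² × 4189 m = 1.360×10^8 Pa = 0.1360 GPa
Total = 0.02263 + 4.448×10^-3 + 8.988×10^-3 + 0.02617 + 0.1360 = 0.19821 GPa

0.198 GPa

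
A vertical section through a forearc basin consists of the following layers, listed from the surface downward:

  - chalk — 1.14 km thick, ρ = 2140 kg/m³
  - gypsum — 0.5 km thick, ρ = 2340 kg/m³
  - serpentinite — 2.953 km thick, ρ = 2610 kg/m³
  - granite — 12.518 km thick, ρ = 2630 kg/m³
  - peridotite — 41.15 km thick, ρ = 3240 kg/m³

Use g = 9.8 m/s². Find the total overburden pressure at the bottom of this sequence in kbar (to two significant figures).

17 kbar

chalk: 2140 kg/m³ × 9.8 m/s² × 1140 m = 2.391×10^7 Pa = 0.2391 kbar
gypsum: 2340 kg/m³ × 9.8 m/s² × 500 m = 1.147×10^7 Pa = 0.1147 kbar
serpentinite: 2610 kg/m³ × 9.8 m/s² × 2953 m = 7.553×10^7 Pa = 0.7553 kbar
granite: 2630 kg/m³ × 9.8 m/s² × 12518 m = 3.226×10^8 Pa = 3.226 kbar
peridotite: 3240 kg/m³ × 9.8 m/s² × 41150 m = 1.307×10^9 Pa = 13.07 kbar
Total = 0.2391 + 0.1147 + 0.7553 + 3.226 + 13.07 = 17.401 kbar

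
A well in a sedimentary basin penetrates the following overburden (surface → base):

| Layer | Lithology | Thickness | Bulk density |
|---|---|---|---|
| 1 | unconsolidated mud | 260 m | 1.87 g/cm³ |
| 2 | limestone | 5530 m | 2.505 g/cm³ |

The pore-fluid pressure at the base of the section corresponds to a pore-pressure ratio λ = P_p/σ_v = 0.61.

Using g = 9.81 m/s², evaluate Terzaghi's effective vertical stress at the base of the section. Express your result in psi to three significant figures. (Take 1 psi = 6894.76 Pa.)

7960 psi

Overburden (lithostatic) stress σ_v:
unconsolidated mud: 1870 kg/m³ × 9.81 m/s² × 260 m = 4.770×10^6 Pa = 4.770 MPa
limestone: 2505 kg/m³ × 9.81 m/s² × 5530 m = 1.359×10^8 Pa = 135.9 MPa
Total = 4.770 + 135.9 = 140.66 MPa
Pore pressure P_p = λ·σ_v = 0.61 × 140.7 MPa = 85.81 MPa
Effective stress σ' = σ_v − P_p = 140.7 − 85.81 = 54.859 MPa = 7956.6 psi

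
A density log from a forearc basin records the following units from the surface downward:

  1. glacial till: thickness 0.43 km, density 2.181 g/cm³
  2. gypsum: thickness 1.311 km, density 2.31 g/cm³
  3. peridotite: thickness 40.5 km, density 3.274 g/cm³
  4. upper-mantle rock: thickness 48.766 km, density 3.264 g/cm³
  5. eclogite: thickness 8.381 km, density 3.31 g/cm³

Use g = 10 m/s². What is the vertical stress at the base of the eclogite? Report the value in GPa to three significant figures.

3.23 GPa

glacial till: 2181 kg/m³ × 10 m/s² × 430 m = 9.378×10^6 Pa = 9.378×10^-3 GPa
gypsum: 2310 kg/m³ × 10 m/s² × 1311 m = 3.028×10^7 Pa = 0.03028 GPa
peridotite: 3274 kg/m³ × 10 m/s² × 40500 m = 1.326×10^9 Pa = 1.326 GPa
upper-mantle rock: 3264 kg/m³ × 10 m/s² × 48766 m = 1.592×10^9 Pa = 1.592 GPa
eclogite: 3310 kg/m³ × 10 m/s² × 8381 m = 2.774×10^8 Pa = 0.2774 GPa
Total = 9.378×10^-3 + 0.03028 + 1.326 + 1.592 + 0.2774 = 3.2348 GPa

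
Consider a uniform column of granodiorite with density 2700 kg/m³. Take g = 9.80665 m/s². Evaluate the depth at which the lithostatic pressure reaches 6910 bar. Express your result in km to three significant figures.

h = P/(ρg) = 6910 bar / (2700 kg/m³ × 9.80665 m/s²) = 6.910×10^8 Pa / 26478 Pa/m = 26097 m
= 26.097 km

26.1 km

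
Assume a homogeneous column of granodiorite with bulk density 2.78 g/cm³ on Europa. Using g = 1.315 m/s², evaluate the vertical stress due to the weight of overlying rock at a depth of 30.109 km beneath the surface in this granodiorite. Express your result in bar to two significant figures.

granodiorite: 2780 kg/m³ × 1.315 m/s² × 30109 m = 1.101×10^8 Pa = 1101 bar

1100 bar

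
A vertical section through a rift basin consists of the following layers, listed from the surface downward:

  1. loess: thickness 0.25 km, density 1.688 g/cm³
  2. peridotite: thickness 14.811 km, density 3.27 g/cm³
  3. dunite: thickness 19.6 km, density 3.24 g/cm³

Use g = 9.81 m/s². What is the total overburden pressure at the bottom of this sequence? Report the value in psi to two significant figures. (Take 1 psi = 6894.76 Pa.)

160000 psi

loess: 1688 kg/m³ × 9.81 m/s² × 250 m = 4.140×10^6 Pa = 600.4 psi
peridotite: 3270 kg/m³ × 9.81 m/s² × 14811 m = 4.751×10^8 Pa = 68910 psi
dunite: 3240 kg/m³ × 9.81 m/s² × 19600 m = 6.230×10^8 Pa = 90355 psi
Total = 600.4 + 68910 + 90355 = 1.5987×10^5 psi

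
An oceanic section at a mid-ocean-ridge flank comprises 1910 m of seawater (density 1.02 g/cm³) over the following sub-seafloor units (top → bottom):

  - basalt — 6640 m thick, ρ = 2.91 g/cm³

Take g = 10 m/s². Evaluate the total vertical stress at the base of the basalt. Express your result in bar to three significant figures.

seawater: 1020 kg/m³ × 10 m/s² × 1910 m = 1.948×10^7 Pa = 194.8 bar
basalt: 2910 kg/m³ × 10 m/s² × 6640 m = 1.932×10^8 Pa = 1932 bar
Total = 194.8 + 1932 = 2127.1 bar

2130 bar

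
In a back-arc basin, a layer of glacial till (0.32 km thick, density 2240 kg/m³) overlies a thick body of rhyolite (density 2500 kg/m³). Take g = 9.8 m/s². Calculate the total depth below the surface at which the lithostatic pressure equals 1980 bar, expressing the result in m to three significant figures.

Pressure at base of upper layers: 2240×9.8×320 = 7.025×10^6 Pa = 70.25 bar
Remaining pressure to be supplied by rhyolite: 1.980×10^8 − 7.025×10^6 = 1.910×10^8 Pa
Additional depth in rhyolite = 1.910×10^8 Pa / (2500 kg/m³ × 9.8 m/s²) = 7794.9 m
Total depth = 320 m + 7794.9 m = 8114.9 m

8110 m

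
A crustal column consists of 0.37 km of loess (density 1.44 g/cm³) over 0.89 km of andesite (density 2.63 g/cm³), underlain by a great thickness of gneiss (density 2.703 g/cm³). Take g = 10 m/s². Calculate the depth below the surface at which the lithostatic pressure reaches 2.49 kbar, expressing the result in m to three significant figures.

Pressure at base of upper layers: 1440×10×370 + 2630×10×890 = 2.873×10^7 Pa = 0.2873 kbar
Remaining pressure to be supplied by gneiss: 2.490×10^8 − 2.873×10^7 = 2.203×10^8 Pa
Additional depth in gneiss = 2.203×10^8 Pa / (2703 kg/m³ × 10 m/s²) = 8148.9 m
Total depth = 1260 m + 8148.9 m = 9408.9 m

9410 m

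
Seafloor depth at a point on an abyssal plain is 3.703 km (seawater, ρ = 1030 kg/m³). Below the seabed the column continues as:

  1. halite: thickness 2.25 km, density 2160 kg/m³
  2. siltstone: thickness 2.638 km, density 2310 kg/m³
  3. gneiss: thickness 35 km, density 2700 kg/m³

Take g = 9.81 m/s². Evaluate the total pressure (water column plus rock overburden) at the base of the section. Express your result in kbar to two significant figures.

11 kbar

seawater: 1030 kg/m³ × 9.81 m/s² × 3703 m = 3.742×10^7 Pa = 0.3742 kbar
halite: 2160 kg/m³ × 9.81 m/s² × 2250 m = 4.768×10^7 Pa = 0.4768 kbar
siltstone: 2310 kg/m³ × 9.81 m/s² × 2638 m = 5.978×10^7 Pa = 0.5978 kbar
gneiss: 2700 kg/m³ × 9.81 m/s² × 35000 m = 9.270×10^8 Pa = 9.270 kbar
Total = 0.3742 + 0.4768 + 0.5978 + 9.270 = 10.719 kbar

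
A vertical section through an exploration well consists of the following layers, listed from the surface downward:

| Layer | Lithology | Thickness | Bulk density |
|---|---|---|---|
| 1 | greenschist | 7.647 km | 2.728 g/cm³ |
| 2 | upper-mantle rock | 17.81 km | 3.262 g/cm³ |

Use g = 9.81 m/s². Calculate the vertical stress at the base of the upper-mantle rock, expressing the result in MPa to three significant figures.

775 MPa

greenschist: 2728 kg/m³ × 9.81 m/s² × 7647 m = 2.046×10^8 Pa = 204.6 MPa
upper-mantle rock: 3262 kg/m³ × 9.81 m/s² × 17810 m = 5.699×10^8 Pa = 569.9 MPa
Total = 204.6 + 569.9 = 774.57 MPa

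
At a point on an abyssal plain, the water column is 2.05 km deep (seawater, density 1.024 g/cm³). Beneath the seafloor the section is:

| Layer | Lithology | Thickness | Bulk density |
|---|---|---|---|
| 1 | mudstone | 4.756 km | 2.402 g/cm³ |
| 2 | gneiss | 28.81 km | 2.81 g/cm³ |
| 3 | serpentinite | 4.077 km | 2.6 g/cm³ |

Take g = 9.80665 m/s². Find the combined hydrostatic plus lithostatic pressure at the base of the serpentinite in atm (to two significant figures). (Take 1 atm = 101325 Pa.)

10000 atm

seawater: 1024 kg/m³ × 9.80665 m/s² × 2050 m = 2.059×10^7 Pa = 203.2 atm
mudstone: 2402 kg/m³ × 9.80665 m/s² × 4756 m = 1.120×10^8 Pa = 1106 atm
gneiss: 2810 kg/m³ × 9.80665 m/s² × 28810 m = 7.939×10^8 Pa = 7835 atm
serpentinite: 2600 kg/m³ × 9.80665 m/s² × 4077 m = 1.040×10^8 Pa = 1026 atm
Total = 203.2 + 1106 + 7835 + 1026 = 10170 atm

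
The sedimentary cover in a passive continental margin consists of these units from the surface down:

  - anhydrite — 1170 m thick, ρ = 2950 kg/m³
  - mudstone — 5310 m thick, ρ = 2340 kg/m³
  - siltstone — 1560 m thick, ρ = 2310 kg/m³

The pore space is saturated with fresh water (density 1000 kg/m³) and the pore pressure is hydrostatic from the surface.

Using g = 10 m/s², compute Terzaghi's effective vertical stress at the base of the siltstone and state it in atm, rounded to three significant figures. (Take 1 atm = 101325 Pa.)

1130 atm

Overburden (lithostatic) stress σ_v:
anhydrite: 2950 kg/m³ × 10 m/s² × 1170 m = 3.451×10^7 Pa = 34.52 MPa
mudstone: 2340 kg/m³ × 10 m/s² × 5310 m = 1.243×10^8 Pa = 124.3 MPa
siltstone: 2310 kg/m³ × 10 m/s² × 1560 m = 3.604×10^7 Pa = 36.04 MPa
Total = 34.52 + 124.3 + 36.04 = 194.81 MPa
Pore pressure P_p = 1000 kg/m³ × 10 m/s² × 8040 m = 8.040×10^7 Pa = 80.40 MPa
Effective stress σ' = σ_v − P_p = 194.8 − 80.40 = 114.41 MPa = 1129.1 atm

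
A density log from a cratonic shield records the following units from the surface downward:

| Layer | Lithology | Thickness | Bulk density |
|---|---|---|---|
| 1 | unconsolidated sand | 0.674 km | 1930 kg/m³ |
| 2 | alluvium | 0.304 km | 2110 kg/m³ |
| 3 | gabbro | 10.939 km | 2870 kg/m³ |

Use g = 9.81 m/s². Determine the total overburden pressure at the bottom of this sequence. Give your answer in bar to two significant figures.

3300 bar

unconsolidated sand: 1930 kg/m³ × 9.81 m/s² × 674 m = 1.276×10^7 Pa = 127.6 bar
alluvium: 2110 kg/m³ × 9.81 m/s² × 304 m = 6.293×10^6 Pa = 62.93 bar
gabbro: 2870 kg/m³ × 9.81 m/s² × 10939 m = 3.080×10^8 Pa = 3080 bar
Total = 127.6 + 62.93 + 3080 = 3270.4 bar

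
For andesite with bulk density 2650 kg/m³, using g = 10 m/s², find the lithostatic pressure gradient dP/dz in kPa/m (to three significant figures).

26.5 kPa/m

dP/dz = ρg = 2650 kg/m³ × 10 m/s² = 26500 Pa/m
= 26500 Pa/m × (1 kPa/m / 1000.0 Pa/m) = 26.500 kPa/m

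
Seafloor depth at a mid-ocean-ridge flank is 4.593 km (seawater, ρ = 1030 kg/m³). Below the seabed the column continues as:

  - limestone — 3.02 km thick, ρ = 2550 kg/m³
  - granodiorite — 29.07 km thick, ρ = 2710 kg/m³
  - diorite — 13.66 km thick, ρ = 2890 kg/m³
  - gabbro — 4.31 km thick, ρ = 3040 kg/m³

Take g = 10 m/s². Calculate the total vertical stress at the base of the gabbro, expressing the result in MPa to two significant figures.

1400 MPa

seawater: 1030 kg/m³ × 10 m/s² × 4593 m = 4.731×10^7 Pa = 47.31 MPa
limestone: 2550 kg/m³ × 10 m/s² × 3020 m = 7.701×10^7 Pa = 77.01 MPa
granodiorite: 2710 kg/m³ × 10 m/s² × 29070 m = 7.878×10^8 Pa = 787.8 MPa
diorite: 2890 kg/m³ × 10 m/s² × 13660 m = 3.948×10^8 Pa = 394.8 MPa
gabbro: 3040 kg/m³ × 10 m/s² × 4310 m = 1.310×10^8 Pa = 131.0 MPa
Total = 47.31 + 77.01 + 787.8 + 394.8 + 131.0 = 1437.9 MPa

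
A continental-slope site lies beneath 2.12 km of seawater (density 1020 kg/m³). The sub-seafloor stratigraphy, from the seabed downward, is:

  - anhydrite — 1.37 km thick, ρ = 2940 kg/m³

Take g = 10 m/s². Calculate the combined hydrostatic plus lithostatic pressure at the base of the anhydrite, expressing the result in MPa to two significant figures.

seawater: 1020 kg/m³ × 10 m/s² × 2120 m = 2.162×10^7 Pa = 21.62 MPa
anhydrite: 2940 kg/m³ × 10 m/s² × 1370 m = 4.028×10^7 Pa = 40.28 MPa
Total = 21.62 + 40.28 = 61.902 MPa

62 MPa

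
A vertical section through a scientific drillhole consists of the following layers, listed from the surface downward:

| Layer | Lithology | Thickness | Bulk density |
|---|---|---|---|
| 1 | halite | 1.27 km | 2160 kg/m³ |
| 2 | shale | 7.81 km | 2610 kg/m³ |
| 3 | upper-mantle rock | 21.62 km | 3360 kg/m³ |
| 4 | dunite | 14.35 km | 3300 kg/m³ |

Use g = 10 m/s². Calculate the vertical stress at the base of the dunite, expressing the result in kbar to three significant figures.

14.3 kbar

halite: 2160 kg/m³ × 10 m/s² × 1270 m = 2.743×10^7 Pa = 0.2743 kbar
shale: 2610 kg/m³ × 10 m/s² × 7810 m = 2.038×10^8 Pa = 2.038 kbar
upper-mantle rock: 3360 kg/m³ × 10 m/s² × 21620 m = 7.264×10^8 Pa = 7.264 kbar
dunite: 3300 kg/m³ × 10 m/s² × 14350 m = 4.736×10^8 Pa = 4.736 kbar
Total = 0.2743 + 2.038 + 7.264 + 4.736 = 14.313 kbar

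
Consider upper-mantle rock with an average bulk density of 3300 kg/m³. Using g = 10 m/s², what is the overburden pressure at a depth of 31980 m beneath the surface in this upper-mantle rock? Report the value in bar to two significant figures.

upper-mantle rock: 3300 kg/m³ × 10 m/s² × 31980 m = 1.055×10^9 Pa = 10553 bar

11000 bar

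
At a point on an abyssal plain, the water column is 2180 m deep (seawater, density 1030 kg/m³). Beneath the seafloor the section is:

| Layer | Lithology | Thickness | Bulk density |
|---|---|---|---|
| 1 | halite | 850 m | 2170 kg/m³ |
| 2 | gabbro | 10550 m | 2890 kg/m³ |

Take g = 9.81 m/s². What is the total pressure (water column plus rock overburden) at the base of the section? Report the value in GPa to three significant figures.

seawater: 1030 kg/m³ × 9.81 m/s² × 2180 m = 2.203×10^7 Pa = 0.02203 GPa
halite: 2170 kg/m³ × 9.81 m/s² × 850 m = 1.809×10^7 Pa = 0.01809 GPa
gabbro: 2890 kg/m³ × 9.81 m/s² × 10550 m = 2.991×10^8 Pa = 0.2991 GPa
Total = 0.02203 + 0.01809 + 0.2991 = 0.33922 GPa

0.339 GPa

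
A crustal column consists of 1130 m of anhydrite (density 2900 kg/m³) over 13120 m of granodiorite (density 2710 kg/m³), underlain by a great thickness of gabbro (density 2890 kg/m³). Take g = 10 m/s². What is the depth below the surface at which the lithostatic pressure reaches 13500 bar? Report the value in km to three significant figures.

47.5 km

Pressure at base of upper layers: 2900×10×1130 + 2710×10×13120 = 3.883×10^8 Pa = 3883 bar
Remaining pressure to be supplied by gabbro: 1.350×10^9 − 3.883×10^8 = 9.617×10^8 Pa
Additional depth in gabbro = 9.617×10^8 Pa / (2890 kg/m³ × 10 m/s²) = 33276 m
Total depth = 14250 m + 33276 m = 47526 m
= 47.526 km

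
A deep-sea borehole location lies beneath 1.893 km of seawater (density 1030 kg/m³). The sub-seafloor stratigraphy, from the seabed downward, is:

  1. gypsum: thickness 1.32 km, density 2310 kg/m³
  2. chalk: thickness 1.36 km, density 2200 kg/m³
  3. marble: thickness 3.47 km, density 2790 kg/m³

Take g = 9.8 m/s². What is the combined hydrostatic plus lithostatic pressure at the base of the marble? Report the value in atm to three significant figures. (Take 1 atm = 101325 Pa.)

seawater: 1030 kg/m³ × 9.8 m/s² × 1893 m = 1.911×10^7 Pa = 188.6 atm
gypsum: 2310 kg/m³ × 9.8 m/s² × 1320 m = 2.988×10^7 Pa = 294.9 atm
chalk: 2200 kg/m³ × 9.8 m/s² × 1360 m = 2.932×10^7 Pa = 289.4 atm
marble: 2790 kg/m³ × 9.8 m/s² × 3470 m = 9.488×10^7 Pa = 936.4 atm
Total = 188.6 + 294.9 + 289.4 + 936.4 = 1709.2 atm

1710 atm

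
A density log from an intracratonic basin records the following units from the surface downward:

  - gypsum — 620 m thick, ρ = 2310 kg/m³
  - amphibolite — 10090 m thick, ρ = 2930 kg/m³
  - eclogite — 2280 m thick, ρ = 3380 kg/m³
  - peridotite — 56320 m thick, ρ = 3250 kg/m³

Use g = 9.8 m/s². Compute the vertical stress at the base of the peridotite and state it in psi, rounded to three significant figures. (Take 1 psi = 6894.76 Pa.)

gypsum: 2310 kg/m³ × 9.8 m/s² × 620 m = 1.404×10^7 Pa = 2036 psi
amphibolite: 2930 kg/m³ × 9.8 m/s² × 10090 m = 2.897×10^8 Pa = 42021 psi
eclogite: 3380 kg/m³ × 9.8 m/s² × 2280 m = 7.552×10^7 Pa = 10954 psi
peridotite: 3250 kg/m³ × 9.8 m/s² × 56320 m = 1.794×10^9 Pa = 2.602×10^5 psi
Total = 2036 + 42021 + 10954 + 2.602×10^5 = 3.1518×10^5 psi

315000 psi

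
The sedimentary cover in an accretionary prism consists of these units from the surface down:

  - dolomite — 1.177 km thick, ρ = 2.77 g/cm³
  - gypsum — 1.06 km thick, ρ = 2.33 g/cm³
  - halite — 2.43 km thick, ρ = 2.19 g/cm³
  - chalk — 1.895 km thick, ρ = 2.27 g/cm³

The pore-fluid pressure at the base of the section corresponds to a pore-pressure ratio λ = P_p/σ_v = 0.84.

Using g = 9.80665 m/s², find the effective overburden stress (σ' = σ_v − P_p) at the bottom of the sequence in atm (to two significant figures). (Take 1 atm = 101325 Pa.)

Overburden (lithostatic) stress σ_v:
dolomite: 2770 kg/m³ × 9.80665 m/s² × 1177 m = 3.197×10^7 Pa = 31.97 MPa
gypsum: 2330 kg/m³ × 9.80665 m/s² × 1060 m = 2.422×10^7 Pa = 24.22 MPa
halite: 2190 kg/m³ × 9.80665 m/s² × 2430 m = 5.219×10^7 Pa = 52.19 MPa
chalk: 2270 kg/m³ × 9.80665 m/s² × 1895 m = 4.218×10^7 Pa = 42.18 MPa
Total = 31.97 + 24.22 + 52.19 + 42.18 = 150.57 MPa
Pore pressure P_p = λ·σ_v = 0.84 × 150.6 MPa = 126.5 MPa
Effective stress σ' = σ_v − P_p = 150.6 − 126.5 = 24.091 MPa = 237.76 atm

240 atm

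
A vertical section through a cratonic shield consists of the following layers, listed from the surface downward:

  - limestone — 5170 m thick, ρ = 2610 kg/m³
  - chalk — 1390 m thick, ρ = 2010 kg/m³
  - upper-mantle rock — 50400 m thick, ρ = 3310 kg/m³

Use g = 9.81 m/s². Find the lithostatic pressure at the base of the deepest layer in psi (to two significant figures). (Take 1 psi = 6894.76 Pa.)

limestone: 2610 kg/m³ × 9.81 m/s² × 5170 m = 1.324×10^8 Pa = 19199 psi
chalk: 2010 kg/m³ × 9.81 m/s² × 1390 m = 2.741×10^7 Pa = 3975 psi
upper-mantle rock: 3310 kg/m³ × 9.81 m/s² × 50400 m = 1.637×10^9 Pa = 2.374×10^5 psi
Total = 19199 + 3975 + 2.374×10^5 = 2.6053×10^5 psi

260000 psi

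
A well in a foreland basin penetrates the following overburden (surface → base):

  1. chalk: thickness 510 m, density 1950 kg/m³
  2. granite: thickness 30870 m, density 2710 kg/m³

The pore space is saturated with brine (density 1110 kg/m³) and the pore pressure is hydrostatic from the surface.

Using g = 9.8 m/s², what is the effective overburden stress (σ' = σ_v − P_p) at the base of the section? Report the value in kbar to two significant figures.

Overburden (lithostatic) stress σ_v:
chalk: 1950 kg/m³ × 9.8 m/s² × 510 m = 9.746×10^6 Pa = 9.746 MPa
granite: 2710 kg/m³ × 9.8 m/s² × 30870 m = 8.198×10^8 Pa = 819.8 MPa
Total = 9.746 + 819.8 = 829.59 MPa
Pore pressure P_p = 1110 kg/m³ × 9.8 m/s² × 31380 m = 3.414×10^8 Pa = 341.4 MPa
Effective stress σ' = σ_v − P_p = 829.6 − 341.4 = 488.24 MPa = 4.8824 kbar

4.9 kbar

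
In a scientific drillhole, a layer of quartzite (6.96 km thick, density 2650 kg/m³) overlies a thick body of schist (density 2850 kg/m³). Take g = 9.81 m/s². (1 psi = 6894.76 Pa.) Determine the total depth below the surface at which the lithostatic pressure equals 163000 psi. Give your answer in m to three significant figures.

40700 m

Pressure at base of upper layers: 2650×9.81×6960 = 1.809×10^8 Pa = 26242 psi
Remaining pressure to be supplied by schist: 1.124×10^9 − 1.809×10^8 = 9.429×10^8 Pa
Additional depth in schist = 9.429×10^8 Pa / (2850 kg/m³ × 9.81 m/s²) = 33725 m
Total depth = 6960 m + 33725 m = 40685 m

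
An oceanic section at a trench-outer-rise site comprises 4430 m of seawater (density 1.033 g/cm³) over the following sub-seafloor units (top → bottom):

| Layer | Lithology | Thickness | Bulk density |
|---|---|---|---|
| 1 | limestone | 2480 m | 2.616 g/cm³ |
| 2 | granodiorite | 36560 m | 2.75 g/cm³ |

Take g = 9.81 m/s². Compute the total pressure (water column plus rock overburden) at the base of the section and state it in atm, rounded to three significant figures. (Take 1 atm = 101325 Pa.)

10800 atm

seawater: 1033 kg/m³ × 9.81 m/s² × 4430 m = 4.489×10^7 Pa = 443.1 atm
limestone: 2616 kg/m³ × 9.81 m/s² × 2480 m = 6.364×10^7 Pa = 628.1 atm
granodiorite: 2750 kg/m³ × 9.81 m/s² × 36560 m = 9.863×10^8 Pa = 9734 atm
Total = 443.1 + 628.1 + 9734 = 10805 atm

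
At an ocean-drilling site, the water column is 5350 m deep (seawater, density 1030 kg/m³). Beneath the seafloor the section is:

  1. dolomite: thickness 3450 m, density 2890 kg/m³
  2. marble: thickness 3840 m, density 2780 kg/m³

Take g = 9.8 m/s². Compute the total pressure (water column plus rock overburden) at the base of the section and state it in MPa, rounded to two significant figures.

260 MPa

seawater: 1030 kg/m³ × 9.8 m/s² × 5350 m = 5.400×10^7 Pa = 54.00 MPa
dolomite: 2890 kg/m³ × 9.8 m/s² × 3450 m = 9.771×10^7 Pa = 97.71 MPa
marble: 2780 kg/m³ × 9.8 m/s² × 3840 m = 1.046×10^8 Pa = 104.6 MPa
Total = 54.00 + 97.71 + 104.6 = 256.33 MPa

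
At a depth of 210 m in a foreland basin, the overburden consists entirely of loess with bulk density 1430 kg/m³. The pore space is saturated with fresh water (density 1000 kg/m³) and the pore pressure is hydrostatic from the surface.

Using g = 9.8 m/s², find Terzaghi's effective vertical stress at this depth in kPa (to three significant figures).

Overburden (lithostatic) stress σ_v:
loess: 1430 kg/m³ × 9.8 m/s² × 210 m = 2.943×10^6 Pa = 2.943 MPa
Pore pressure P_p = 1000 kg/m³ × 9.8 m/s² × 210 m = 2.058×10^6 Pa = 2.058 MPa
Effective stress σ' = σ_v − P_p = 2.943 − 2.058 = 0.88494 MPa = 884.94 kPa

885 kPa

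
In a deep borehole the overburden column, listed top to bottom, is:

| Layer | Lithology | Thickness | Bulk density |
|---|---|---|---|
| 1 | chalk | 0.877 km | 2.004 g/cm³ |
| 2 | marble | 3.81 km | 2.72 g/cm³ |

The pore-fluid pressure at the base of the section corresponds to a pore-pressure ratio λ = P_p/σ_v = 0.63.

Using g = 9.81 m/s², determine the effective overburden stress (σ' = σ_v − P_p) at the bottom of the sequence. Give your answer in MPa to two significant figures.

Overburden (lithostatic) stress σ_v:
chalk: 2004 kg/m³ × 9.81 m/s² × 877 m = 1.724×10^7 Pa = 17.24 MPa
marble: 2720 kg/m³ × 9.81 m/s² × 3810 m = 1.017×10^8 Pa = 101.7 MPa
Total = 17.24 + 101.7 = 118.90 MPa
Pore pressure P_p = λ·σ_v = 0.63 × 118.9 MPa = 74.91 MPa
Effective stress σ' = σ_v − P_p = 118.9 − 74.91 = 43.995 MPa

44 MPa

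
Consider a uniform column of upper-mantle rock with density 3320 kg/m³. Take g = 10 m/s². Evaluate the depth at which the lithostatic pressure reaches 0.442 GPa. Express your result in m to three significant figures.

13300 m

h = P/(ρg) = 0.442 GPa / (3320 kg/m³ × 10 m/s²) = 4.420×10^8 Pa / 33200 Pa/m = 13313 m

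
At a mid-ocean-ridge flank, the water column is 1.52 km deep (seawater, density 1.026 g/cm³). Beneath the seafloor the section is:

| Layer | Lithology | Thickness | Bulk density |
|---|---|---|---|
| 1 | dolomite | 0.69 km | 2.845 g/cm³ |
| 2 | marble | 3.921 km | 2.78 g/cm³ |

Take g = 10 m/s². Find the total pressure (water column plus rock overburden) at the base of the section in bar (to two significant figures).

1400 bar

seawater: 1026 kg/m³ × 10 m/s² × 1520 m = 1.560×10^7 Pa = 156.0 bar
dolomite: 2845 kg/m³ × 10 m/s² × 690 m = 1.963×10^7 Pa = 196.3 bar
marble: 2780 kg/m³ × 10 m/s² × 3921 m = 1.090×10^8 Pa = 1090 bar
Total = 156.0 + 196.3 + 1090 = 1442.3 bar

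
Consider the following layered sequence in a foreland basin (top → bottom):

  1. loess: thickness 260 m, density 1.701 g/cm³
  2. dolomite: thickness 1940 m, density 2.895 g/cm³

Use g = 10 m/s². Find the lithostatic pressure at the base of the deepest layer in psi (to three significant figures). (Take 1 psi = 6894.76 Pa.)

loess: 1701 kg/m³ × 10 m/s² × 260 m = 4.423×10^6 Pa = 641.4 psi
dolomite: 2895 kg/m³ × 10 m/s² × 1940 m = 5.616×10^7 Pa = 8146 psi
Total = 641.4 + 8146 = 8787.2 psi

8790 psi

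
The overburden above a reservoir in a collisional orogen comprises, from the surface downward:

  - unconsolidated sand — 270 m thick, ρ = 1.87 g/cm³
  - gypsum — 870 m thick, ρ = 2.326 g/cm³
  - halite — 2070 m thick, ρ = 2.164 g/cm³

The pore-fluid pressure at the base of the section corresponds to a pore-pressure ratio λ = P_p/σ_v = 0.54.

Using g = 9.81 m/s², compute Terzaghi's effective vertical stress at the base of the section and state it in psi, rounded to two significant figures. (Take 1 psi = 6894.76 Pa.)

4600 psi

Overburden (lithostatic) stress σ_v:
unconsolidated sand: 1870 kg/m³ × 9.81 m/s² × 270 m = 4.953×10^6 Pa = 4.953 MPa
gypsum: 2326 kg/m³ × 9.81 m/s² × 870 m = 1.985×10^7 Pa = 19.85 MPa
halite: 2164 kg/m³ × 9.81 m/s² × 2070 m = 4.394×10^7 Pa = 43.94 MPa
Total = 4.953 + 19.85 + 43.94 = 68.748 MPa
Pore pressure P_p = λ·σ_v = 0.54 × 68.75 MPa = 37.12 MPa
Effective stress σ' = σ_v − P_p = 68.75 − 37.12 = 31.624 MPa = 4586.7 psi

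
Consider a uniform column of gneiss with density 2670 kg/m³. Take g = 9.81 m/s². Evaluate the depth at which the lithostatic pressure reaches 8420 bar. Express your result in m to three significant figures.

h = P/(ρg) = 8420 bar / (2670 kg/m³ × 9.81 m/s²) = 8.420×10^8 Pa / 26193 Pa/m = 32146 m

32100 m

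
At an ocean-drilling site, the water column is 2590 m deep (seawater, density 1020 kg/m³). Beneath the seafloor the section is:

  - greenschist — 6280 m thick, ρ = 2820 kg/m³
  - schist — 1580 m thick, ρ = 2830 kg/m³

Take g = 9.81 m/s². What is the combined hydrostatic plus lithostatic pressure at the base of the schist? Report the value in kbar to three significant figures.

2.44 kbar

seawater: 1020 kg/m³ × 9.81 m/s² × 2590 m = 2.592×10^7 Pa = 0.2592 kbar
greenschist: 2820 kg/m³ × 9.81 m/s² × 6280 m = 1.737×10^8 Pa = 1.737 kbar
schist: 2830 kg/m³ × 9.81 m/s² × 1580 m = 4.386×10^7 Pa = 0.4386 kbar
Total = 0.2592 + 1.737 + 0.4386 = 2.4351 kbar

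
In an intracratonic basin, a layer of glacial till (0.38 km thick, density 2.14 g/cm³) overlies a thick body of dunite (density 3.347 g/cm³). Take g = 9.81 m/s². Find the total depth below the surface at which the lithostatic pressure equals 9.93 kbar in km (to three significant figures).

30.4 km

Pressure at base of upper layers: 2140×9.81×380 = 7.977×10^6 Pa = 0.07977 kbar
Remaining pressure to be supplied by dunite: 9.930×10^8 − 7.977×10^6 = 9.850×10^8 Pa
Additional depth in dunite = 9.850×10^8 Pa / (3347 kg/m³ × 9.81 m/s²) = 30000 m
Total depth = 380 m + 30000 m = 30380 m
= 30.380 km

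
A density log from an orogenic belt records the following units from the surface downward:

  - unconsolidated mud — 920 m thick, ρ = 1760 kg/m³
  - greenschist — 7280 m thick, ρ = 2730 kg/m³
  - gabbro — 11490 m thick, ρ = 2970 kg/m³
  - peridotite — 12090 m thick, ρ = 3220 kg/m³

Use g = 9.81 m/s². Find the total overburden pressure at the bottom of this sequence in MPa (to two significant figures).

unconsolidated mud: 1760 kg/m³ × 9.81 m/s² × 920 m = 1.588×10^7 Pa = 15.88 MPa
greenschist: 2730 kg/m³ × 9.81 m/s² × 7280 m = 1.950×10^8 Pa = 195.0 MPa
gabbro: 2970 kg/m³ × 9.81 m/s² × 11490 m = 3.348×10^8 Pa = 334.8 MPa
peridotite: 3220 kg/m³ × 9.81 m/s² × 12090 m = 3.819×10^8 Pa = 381.9 MPa
Total = 15.88 + 195.0 + 334.8 + 381.9 = 927.52 MPa

930 MPa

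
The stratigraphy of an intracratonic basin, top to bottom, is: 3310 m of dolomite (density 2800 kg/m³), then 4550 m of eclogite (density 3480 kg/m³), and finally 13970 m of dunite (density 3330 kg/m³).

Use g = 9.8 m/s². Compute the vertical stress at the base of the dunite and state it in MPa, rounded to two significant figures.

dolomite: 2800 kg/m³ × 9.8 m/s² × 3310 m = 9.083×10^7 Pa = 90.83 MPa
eclogite: 3480 kg/m³ × 9.8 m/s² × 4550 m = 1.552×10^8 Pa = 155.2 MPa
dunite: 3330 kg/m³ × 9.8 m/s² × 13970 m = 4.559×10^8 Pa = 455.9 MPa
Total = 90.83 + 155.2 + 455.9 = 701.90 MPa

700 MPa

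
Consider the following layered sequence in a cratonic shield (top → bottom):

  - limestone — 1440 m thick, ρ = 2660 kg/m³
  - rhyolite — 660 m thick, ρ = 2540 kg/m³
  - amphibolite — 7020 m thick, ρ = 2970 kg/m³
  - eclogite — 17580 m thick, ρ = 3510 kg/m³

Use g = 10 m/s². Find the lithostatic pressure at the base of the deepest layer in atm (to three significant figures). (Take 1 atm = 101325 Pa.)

limestone: 2660 kg/m³ × 10 m/s² × 1440 m = 3.830×10^7 Pa = 378.0 atm
rhyolite: 2540 kg/m³ × 10 m/s² × 660 m = 1.676×10^7 Pa = 165.4 atm
amphibolite: 2970 kg/m³ × 10 m/s² × 7020 m = 2.085×10^8 Pa = 2058 atm
eclogite: 3510 kg/m³ × 10 m/s² × 17580 m = 6.171×10^8 Pa = 6090 atm
Total = 378.0 + 165.4 + 2058 + 6090 = 8691.0 atm

8690 atm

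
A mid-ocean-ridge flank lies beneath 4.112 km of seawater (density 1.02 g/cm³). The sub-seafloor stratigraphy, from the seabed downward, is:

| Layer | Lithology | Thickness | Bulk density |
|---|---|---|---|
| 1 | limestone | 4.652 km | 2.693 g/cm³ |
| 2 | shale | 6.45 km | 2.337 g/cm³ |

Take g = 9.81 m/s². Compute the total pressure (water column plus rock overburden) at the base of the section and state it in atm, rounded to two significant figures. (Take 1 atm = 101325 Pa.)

3100 atm

seawater: 1020 kg/m³ × 9.81 m/s² × 4112 m = 4.115×10^7 Pa = 406.1 atm
limestone: 2693 kg/m³ × 9.81 m/s² × 4652 m = 1.229×10^8 Pa = 1213 atm
shale: 2337 kg/m³ × 9.81 m/s² × 6450 m = 1.479×10^8 Pa = 1459 atm
Total = 406.1 + 1213 + 1459 = 3078.4 atm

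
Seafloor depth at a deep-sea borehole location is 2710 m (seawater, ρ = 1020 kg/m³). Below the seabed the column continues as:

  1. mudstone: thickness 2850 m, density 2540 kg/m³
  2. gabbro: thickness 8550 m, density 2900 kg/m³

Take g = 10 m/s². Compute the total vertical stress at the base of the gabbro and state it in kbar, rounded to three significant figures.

seawater: 1020 kg/m³ × 10 m/s² × 2710 m = 2.764×10^7 Pa = 0.2764 kbar
mudstone: 2540 kg/m³ × 10 m/s² × 2850 m = 7.239×10^7 Pa = 0.7239 kbar
gabbro: 2900 kg/m³ × 10 m/s² × 8550 m = 2.479×10^8 Pa = 2.479 kbar
Total = 0.2764 + 0.7239 + 2.479 = 3.4798 kbar

3.48 kbar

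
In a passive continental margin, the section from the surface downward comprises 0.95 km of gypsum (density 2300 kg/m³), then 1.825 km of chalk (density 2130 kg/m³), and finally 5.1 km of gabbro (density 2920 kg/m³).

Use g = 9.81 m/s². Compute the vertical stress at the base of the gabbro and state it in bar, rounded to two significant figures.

gypsum: 2300 kg/m³ × 9.81 m/s² × 950 m = 2.143×10^7 Pa = 214.3 bar
chalk: 2130 kg/m³ × 9.81 m/s² × 1825 m = 3.813×10^7 Pa = 381.3 bar
gabbro: 2920 kg/m³ × 9.81 m/s² × 5100 m = 1.461×10^8 Pa = 1461 bar
Total = 214.3 + 381.3 + 1461 = 2056.6 bar

2100 bar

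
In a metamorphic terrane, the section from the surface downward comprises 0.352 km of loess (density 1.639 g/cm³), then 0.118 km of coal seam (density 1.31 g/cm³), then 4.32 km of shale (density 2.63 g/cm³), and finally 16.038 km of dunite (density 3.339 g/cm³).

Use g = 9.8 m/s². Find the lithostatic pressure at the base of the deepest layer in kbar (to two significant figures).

6.4 kbar

loess: 1639 kg/m³ × 9.8 m/s² × 352 m = 5.654×10^6 Pa = 0.05654 kbar
coal seam: 1310 kg/m³ × 9.8 m/s² × 118 m = 1.515×10^6 Pa = 0.01515 kbar
shale: 2630 kg/m³ × 9.8 m/s² × 4320 m = 1.113×10^8 Pa = 1.113 kbar
dunite: 3339 kg/m³ × 9.8 m/s² × 16038 m = 5.248×10^8 Pa = 5.248 kbar
Total = 0.05654 + 0.01515 + 1.113 + 5.248 = 6.4331 kbar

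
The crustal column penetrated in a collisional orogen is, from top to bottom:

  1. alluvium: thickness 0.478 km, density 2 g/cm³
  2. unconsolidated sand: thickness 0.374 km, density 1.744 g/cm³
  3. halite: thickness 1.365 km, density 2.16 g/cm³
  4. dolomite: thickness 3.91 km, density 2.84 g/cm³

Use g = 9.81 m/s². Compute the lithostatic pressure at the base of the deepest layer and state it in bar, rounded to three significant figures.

alluvium: 2000 kg/m³ × 9.81 m/s² × 478 m = 9.378×10^6 Pa = 93.78 bar
unconsolidated sand: 1744 kg/m³ × 9.81 m/s² × 374 m = 6.399×10^6 Pa = 63.99 bar
halite: 2160 kg/m³ × 9.81 m/s² × 1365 m = 2.892×10^7 Pa = 289.2 bar
dolomite: 2840 kg/m³ × 9.81 m/s² × 3910 m = 1.089×10^8 Pa = 1089 bar
Total = 93.78 + 63.99 + 289.2 + 1089 = 1536.3 bar

1540 bar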